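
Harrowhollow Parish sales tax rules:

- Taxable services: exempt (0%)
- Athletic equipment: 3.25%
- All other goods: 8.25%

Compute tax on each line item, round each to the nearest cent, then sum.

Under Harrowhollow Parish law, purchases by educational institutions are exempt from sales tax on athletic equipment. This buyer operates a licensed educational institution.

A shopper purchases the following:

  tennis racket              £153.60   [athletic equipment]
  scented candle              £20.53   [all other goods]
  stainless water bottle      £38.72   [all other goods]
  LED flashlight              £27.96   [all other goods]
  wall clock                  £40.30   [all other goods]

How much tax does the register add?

£10.51

Tennis racket £153.60: athletic equipment, buyer-exempt → 0% → £0.00
Scented candle £20.53: all other goods → 8.25% → £1.69
Stainless water bottle £38.72: all other goods → 8.25% → £3.19
LED flashlight £27.96: all other goods → 8.25% → £2.31
Wall clock £40.30: all other goods → 8.25% → £3.32
Total tax = £1.69 + £3.19 + £2.31 + £3.32 = £10.51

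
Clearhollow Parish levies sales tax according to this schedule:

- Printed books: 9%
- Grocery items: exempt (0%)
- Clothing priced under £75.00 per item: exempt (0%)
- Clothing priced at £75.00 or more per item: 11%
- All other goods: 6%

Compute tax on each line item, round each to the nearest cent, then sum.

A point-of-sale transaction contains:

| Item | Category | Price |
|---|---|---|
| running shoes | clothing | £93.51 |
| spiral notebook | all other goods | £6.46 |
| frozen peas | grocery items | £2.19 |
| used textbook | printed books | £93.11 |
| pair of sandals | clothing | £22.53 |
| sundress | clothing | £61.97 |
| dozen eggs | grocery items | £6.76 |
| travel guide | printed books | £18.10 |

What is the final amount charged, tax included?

Running shoes £93.51: clothing, £75.00 or more → 11% → £10.29
Spiral notebook £6.46: all other goods → 6% → £0.39
Frozen peas £2.19: grocery items → 0% → £0.00
Used textbook £93.11: printed books → 9% → £8.38
Pair of sandals £22.53: clothing, under £75.00 → 0% → £0.00
Sundress £61.97: clothing, under £75.00 → 0% → £0.00
Dozen eggs £6.76: grocery items → 0% → £0.00
Travel guide £18.10: printed books → 9% → £1.63
Subtotal = £304.63; tax = £20.69; total due = £325.32

£325.32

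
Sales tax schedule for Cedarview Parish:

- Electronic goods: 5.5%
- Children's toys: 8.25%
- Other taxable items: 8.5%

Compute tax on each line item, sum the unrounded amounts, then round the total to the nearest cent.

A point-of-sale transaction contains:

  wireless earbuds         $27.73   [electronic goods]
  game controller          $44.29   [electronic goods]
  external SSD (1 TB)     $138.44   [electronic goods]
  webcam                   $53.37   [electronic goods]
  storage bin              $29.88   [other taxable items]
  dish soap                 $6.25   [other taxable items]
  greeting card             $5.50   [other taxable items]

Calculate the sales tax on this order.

Wireless earbuds $27.73: electronic goods → 5.5% → $1.52515
Game controller $44.29: electronic goods → 5.5% → $2.43595
External SSD (1 TB) $138.44: electronic goods → 5.5% → $7.6142
Webcam $53.37: electronic goods → 5.5% → $2.93535
Storage bin $29.88: other taxable items → 8.5% → $2.5398
Dish soap $6.25: other taxable items → 8.5% → $0.53125
Greeting card $5.50: other taxable items → 8.5% → $0.4675
Unrounded tax sum = $18.0492 → $18.05

$18.05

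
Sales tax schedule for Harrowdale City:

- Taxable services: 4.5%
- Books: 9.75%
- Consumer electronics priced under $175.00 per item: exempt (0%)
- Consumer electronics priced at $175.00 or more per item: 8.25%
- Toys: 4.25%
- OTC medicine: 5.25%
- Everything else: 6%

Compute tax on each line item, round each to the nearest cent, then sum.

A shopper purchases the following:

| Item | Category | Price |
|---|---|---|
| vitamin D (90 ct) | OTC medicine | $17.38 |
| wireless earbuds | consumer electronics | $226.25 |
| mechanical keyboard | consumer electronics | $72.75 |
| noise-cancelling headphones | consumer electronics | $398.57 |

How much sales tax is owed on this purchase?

Vitamin D (90 ct) $17.38: OTC medicine → 5.25% → $0.91
Wireless earbuds $226.25: consumer electronics, $175.00 or more → 8.25% → $18.67
Mechanical keyboard $72.75: consumer electronics, under $175.00 → 0% → $0.00
Noise-cancelling headphones $398.57: consumer electronics, $175.00 or more → 8.25% → $32.88
Total tax = $0.91 + $18.67 + $32.88 = $52.46

$52.46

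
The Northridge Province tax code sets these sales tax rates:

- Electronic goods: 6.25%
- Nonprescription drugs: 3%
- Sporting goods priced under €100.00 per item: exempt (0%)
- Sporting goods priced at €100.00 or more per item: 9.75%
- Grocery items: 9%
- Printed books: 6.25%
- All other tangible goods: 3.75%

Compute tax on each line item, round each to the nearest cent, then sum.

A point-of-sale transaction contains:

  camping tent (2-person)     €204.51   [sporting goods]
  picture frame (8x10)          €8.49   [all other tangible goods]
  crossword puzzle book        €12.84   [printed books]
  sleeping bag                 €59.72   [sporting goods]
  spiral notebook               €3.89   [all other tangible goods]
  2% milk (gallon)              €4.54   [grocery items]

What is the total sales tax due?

Camping tent (2-person) €204.51: sporting goods, €100.00 or more → 9.75% → €19.94
Picture frame (8x10) €8.49: all other tangible goods → 3.75% → €0.32
Crossword puzzle book €12.84: printed books → 6.25% → €0.80
Sleeping bag €59.72: sporting goods, under €100.00 → 0% → €0.00
Spiral notebook €3.89: all other tangible goods → 3.75% → €0.15
2% milk (gallon) €4.54: grocery items → 9% → €0.41
Total tax = €19.94 + €0.32 + €0.80 + €0.15 + €0.41 = €21.62

€21.62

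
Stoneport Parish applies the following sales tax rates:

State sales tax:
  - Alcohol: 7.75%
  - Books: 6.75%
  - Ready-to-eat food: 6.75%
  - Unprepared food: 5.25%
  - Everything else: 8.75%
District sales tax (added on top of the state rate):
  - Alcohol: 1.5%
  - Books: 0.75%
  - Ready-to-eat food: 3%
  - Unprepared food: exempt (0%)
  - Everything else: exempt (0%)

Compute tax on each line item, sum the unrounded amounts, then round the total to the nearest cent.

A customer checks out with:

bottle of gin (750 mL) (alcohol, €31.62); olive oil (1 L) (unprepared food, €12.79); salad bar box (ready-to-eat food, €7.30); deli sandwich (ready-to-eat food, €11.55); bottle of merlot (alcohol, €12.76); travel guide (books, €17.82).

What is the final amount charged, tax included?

Bottle of gin (750 mL) €31.62: alcohol → 7.75% + 1.5% district = 9.25% → €2.92485
Olive oil (1 L) €12.79: unprepared food → 5.25% + 0% district = 5.25% → €0.671475
Salad bar box €7.30: ready-to-eat food → 6.75% + 3% district = 9.75% → €0.71175
Deli sandwich €11.55: ready-to-eat food → 6.75% + 3% district = 9.75% → €1.126125
Bottle of merlot €12.76: alcohol → 7.75% + 1.5% district = 9.25% → €1.1803
Travel guide €17.82: books → 6.75% + 0.75% district = 7.5% → €1.3365
Subtotal = €93.84; unrounded tax = €7.951 → €7.95; total due = €101.79

€101.79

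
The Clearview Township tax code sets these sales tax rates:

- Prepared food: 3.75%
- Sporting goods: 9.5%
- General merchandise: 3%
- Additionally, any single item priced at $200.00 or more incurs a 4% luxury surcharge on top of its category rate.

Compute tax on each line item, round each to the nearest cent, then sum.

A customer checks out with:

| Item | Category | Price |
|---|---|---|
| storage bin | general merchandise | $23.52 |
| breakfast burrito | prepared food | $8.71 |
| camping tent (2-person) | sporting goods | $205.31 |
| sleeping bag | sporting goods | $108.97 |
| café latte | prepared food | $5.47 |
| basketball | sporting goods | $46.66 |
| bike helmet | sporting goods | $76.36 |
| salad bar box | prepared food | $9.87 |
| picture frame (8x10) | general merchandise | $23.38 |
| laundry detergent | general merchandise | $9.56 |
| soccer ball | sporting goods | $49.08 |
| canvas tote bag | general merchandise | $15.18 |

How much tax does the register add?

$57.48

Storage bin $23.52: general merchandise → 3% → $0.71
Breakfast burrito $8.71: prepared food → 3.75% → $0.33
Camping tent (2-person) $205.31: sporting goods → 9.5% + 4% surcharge = 13.5% → $27.72
Sleeping bag $108.97: sporting goods → 9.5% → $10.35
Café latte $5.47: prepared food → 3.75% → $0.21
Basketball $46.66: sporting goods → 9.5% → $4.43
Bike helmet $76.36: sporting goods → 9.5% → $7.25
Salad bar box $9.87: prepared food → 3.75% → $0.37
Picture frame (8x10) $23.38: general merchandise → 3% → $0.70
Laundry detergent $9.56: general merchandise → 3% → $0.29
Soccer ball $49.08: sporting goods → 9.5% → $4.66
Canvas tote bag $15.18: general merchandise → 3% → $0.46
Total tax = $0.71 + $0.33 + $27.72 + $10.35 + $0.21 + $4.43 + $7.25 + $0.37 + $0.70 + $0.29 + $4.66 + $0.46 = $57.48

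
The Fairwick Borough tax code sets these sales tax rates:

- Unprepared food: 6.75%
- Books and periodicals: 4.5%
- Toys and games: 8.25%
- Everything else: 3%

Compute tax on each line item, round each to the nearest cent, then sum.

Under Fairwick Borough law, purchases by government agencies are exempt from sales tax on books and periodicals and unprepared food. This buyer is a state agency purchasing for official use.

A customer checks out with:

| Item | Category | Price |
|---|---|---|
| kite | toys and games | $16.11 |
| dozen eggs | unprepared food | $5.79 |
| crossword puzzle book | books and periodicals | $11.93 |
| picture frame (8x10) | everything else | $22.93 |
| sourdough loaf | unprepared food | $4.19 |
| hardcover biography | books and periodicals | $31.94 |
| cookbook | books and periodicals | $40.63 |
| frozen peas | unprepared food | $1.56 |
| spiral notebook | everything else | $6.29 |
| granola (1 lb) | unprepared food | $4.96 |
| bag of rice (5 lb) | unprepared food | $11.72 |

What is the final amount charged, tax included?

$160.26

Kite $16.11: toys and games → 8.25% → $1.33
Dozen eggs $5.79: unprepared food, buyer-exempt → 0% → $0.00
Crossword puzzle book $11.93: books and periodicals, buyer-exempt → 0% → $0.00
Picture frame (8x10) $22.93: everything else → 3% → $0.69
Sourdough loaf $4.19: unprepared food, buyer-exempt → 0% → $0.00
Hardcover biography $31.94: books and periodicals, buyer-exempt → 0% → $0.00
Cookbook $40.63: books and periodicals, buyer-exempt → 0% → $0.00
Frozen peas $1.56: unprepared food, buyer-exempt → 0% → $0.00
Spiral notebook $6.29: everything else → 3% → $0.19
Granola (1 lb) $4.96: unprepared food, buyer-exempt → 0% → $0.00
Bag of rice (5 lb) $11.72: unprepared food, buyer-exempt → 0% → $0.00
Subtotal = $158.05; tax = $2.21; total due = $160.26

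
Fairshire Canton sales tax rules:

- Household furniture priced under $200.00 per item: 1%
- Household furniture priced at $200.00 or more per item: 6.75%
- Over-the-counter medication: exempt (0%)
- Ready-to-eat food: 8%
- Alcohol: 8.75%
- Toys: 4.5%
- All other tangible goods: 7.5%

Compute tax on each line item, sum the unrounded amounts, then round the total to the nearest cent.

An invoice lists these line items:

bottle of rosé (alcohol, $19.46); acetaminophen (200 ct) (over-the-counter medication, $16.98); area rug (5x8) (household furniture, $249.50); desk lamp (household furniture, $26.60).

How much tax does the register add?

$18.81

Bottle of rosé $19.46: alcohol → 8.75% → $1.70275
Acetaminophen (200 ct) $16.98: over-the-counter medication → 0% → $0.00
Area rug (5x8) $249.50: household furniture, $200.00 or more → 6.75% → $16.84125
Desk lamp $26.60: household furniture, under $200.00 → 1% → $0.266
Unrounded tax sum = $18.81 → $18.81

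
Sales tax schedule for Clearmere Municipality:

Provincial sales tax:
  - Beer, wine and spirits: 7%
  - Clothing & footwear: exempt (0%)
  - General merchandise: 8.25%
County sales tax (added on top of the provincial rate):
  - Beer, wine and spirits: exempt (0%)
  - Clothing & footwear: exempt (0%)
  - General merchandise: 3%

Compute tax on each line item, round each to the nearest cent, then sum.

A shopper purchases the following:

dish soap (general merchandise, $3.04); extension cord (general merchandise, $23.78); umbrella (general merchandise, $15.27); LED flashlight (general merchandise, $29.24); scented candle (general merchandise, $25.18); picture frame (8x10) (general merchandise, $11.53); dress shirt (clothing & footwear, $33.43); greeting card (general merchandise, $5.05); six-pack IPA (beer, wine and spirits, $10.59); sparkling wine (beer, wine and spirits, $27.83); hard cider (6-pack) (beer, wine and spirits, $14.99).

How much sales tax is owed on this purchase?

$16.47

Dish soap $3.04: general merchandise → 8.25% + 3% county = 11.25% → $0.34
Extension cord $23.78: general merchandise → 8.25% + 3% county = 11.25% → $2.68
Umbrella $15.27: general merchandise → 8.25% + 3% county = 11.25% → $1.72
LED flashlight $29.24: general merchandise → 8.25% + 3% county = 11.25% → $3.29
Scented candle $25.18: general merchandise → 8.25% + 3% county = 11.25% → $2.83
Picture frame (8x10) $11.53: general merchandise → 8.25% + 3% county = 11.25% → $1.30
Dress shirt $33.43: clothing & footwear → 0% + 0% county = 0% → $0.00
Greeting card $5.05: general merchandise → 8.25% + 3% county = 11.25% → $0.57
Six-pack IPA $10.59: beer, wine and spirits → 7% + 0% county = 7% → $0.74
Sparkling wine $27.83: beer, wine and spirits → 7% + 0% county = 7% → $1.95
Hard cider (6-pack) $14.99: beer, wine and spirits → 7% + 0% county = 7% → $1.05
Total tax = $0.34 + $2.68 + $1.72 + $3.29 + $2.83 + $1.30 + $0.57 + $0.74 + $1.95 + $1.05 = $16.47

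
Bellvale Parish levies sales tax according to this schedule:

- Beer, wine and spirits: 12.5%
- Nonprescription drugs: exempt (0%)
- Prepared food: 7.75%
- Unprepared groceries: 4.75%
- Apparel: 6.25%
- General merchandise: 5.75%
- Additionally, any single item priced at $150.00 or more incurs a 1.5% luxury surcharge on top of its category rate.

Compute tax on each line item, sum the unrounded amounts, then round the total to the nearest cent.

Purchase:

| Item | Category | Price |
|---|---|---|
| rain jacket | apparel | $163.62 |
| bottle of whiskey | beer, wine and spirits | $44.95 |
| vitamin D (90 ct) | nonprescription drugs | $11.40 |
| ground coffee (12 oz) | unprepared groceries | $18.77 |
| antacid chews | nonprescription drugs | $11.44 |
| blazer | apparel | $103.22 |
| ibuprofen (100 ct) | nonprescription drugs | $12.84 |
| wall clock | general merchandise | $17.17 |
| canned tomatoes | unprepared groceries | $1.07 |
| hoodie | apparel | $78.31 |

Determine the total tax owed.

Rain jacket $163.62: apparel → 6.25% + 1.5% surcharge = 7.75% → $12.68055
Bottle of whiskey $44.95: beer, wine and spirits → 12.5% → $5.61875
Vitamin D (90 ct) $11.40: nonprescription drugs → 0% → $0.00
Ground coffee (12 oz) $18.77: unprepared groceries → 4.75% → $0.891575
Antacid chews $11.44: nonprescription drugs → 0% → $0.00
Blazer $103.22: apparel → 6.25% → $6.45125
Ibuprofen (100 ct) $12.84: nonprescription drugs → 0% → $0.00
Wall clock $17.17: general merchandise → 5.75% → $0.987275
Canned tomatoes $1.07: unprepared groceries → 4.75% → $0.050825
Hoodie $78.31: apparel → 6.25% → $4.894375
Unrounded tax sum = $31.5746 → $31.57

$31.57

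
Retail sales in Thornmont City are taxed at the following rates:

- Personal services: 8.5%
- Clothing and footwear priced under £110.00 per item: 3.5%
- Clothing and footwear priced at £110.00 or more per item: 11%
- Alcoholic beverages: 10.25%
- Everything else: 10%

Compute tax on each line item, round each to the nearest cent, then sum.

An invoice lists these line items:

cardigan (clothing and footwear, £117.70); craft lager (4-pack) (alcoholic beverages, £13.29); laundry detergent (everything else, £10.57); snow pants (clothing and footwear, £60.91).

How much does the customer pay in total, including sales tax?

£219.97

Cardigan £117.70: clothing and footwear, £110.00 or more → 11% → £12.95
Craft lager (4-pack) £13.29: alcoholic beverages → 10.25% → £1.36
Laundry detergent £10.57: everything else → 10% → £1.06
Snow pants £60.91: clothing and footwear, under £110.00 → 3.5% → £2.13
Subtotal = £202.47; tax = £17.50; total due = £219.97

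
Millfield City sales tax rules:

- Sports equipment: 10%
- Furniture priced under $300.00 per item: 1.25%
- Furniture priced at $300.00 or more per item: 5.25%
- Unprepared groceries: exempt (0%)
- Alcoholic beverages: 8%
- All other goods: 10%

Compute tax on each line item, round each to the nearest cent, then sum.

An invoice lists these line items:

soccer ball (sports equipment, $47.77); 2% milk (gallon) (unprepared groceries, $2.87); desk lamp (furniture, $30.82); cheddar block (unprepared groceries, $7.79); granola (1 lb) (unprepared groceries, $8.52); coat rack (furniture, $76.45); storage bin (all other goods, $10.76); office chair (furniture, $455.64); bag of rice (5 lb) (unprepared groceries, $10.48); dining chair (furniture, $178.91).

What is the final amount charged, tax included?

$863.38

Soccer ball $47.77: sports equipment → 10% → $4.78
2% milk (gallon) $2.87: unprepared groceries → 0% → $0.00
Desk lamp $30.82: furniture, under $300.00 → 1.25% → $0.39
Cheddar block $7.79: unprepared groceries → 0% → $0.00
Granola (1 lb) $8.52: unprepared groceries → 0% → $0.00
Coat rack $76.45: furniture, under $300.00 → 1.25% → $0.96
Storage bin $10.76: all other goods → 10% → $1.08
Office chair $455.64: furniture, $300.00 or more → 5.25% → $23.92
Bag of rice (5 lb) $10.48: unprepared groceries → 0% → $0.00
Dining chair $178.91: furniture, under $300.00 → 1.25% → $2.24
Subtotal = $830.01; tax = $33.37; total due = $863.38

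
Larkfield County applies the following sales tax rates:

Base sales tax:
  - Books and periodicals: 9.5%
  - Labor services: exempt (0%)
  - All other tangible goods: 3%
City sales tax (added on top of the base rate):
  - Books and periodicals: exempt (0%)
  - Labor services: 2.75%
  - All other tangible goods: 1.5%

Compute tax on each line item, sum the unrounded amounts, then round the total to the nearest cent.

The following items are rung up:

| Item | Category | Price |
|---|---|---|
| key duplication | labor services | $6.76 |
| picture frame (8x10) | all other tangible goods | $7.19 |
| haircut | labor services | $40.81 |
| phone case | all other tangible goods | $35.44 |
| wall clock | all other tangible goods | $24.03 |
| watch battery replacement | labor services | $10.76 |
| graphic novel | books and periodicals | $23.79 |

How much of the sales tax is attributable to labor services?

Key duplication $6.76: labor services → 0% + 2.75% city = 2.75% → $0.1859
Haircut $40.81: labor services → 0% + 2.75% city = 2.75% → $1.122275
Watch battery replacement $10.76: labor services → 0% + 2.75% city = 2.75% → $0.2959
Tax on labor services: unrounded sum = $1.604075 → $1.60

$1.60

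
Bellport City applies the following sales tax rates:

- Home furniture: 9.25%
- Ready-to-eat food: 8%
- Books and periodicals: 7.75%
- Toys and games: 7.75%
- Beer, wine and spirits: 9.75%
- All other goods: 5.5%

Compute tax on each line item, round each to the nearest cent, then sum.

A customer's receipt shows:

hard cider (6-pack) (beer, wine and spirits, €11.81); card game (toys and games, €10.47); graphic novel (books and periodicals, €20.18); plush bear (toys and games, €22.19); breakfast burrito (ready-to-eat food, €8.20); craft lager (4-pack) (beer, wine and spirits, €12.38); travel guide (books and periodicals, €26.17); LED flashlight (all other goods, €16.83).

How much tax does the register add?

€10.07

Hard cider (6-pack) €11.81: beer, wine and spirits → 9.75% → €1.15
Card game €10.47: toys and games → 7.75% → €0.81
Graphic novel €20.18: books and periodicals → 7.75% → €1.56
Plush bear €22.19: toys and games → 7.75% → €1.72
Breakfast burrito €8.20: ready-to-eat food → 8% → €0.66
Craft lager (4-pack) €12.38: beer, wine and spirits → 9.75% → €1.21
Travel guide €26.17: books and periodicals → 7.75% → €2.03
LED flashlight €16.83: all other goods → 5.5% → €0.93
Total tax = €1.15 + €0.81 + €1.56 + €1.72 + €0.66 + €1.21 + €2.03 + €0.93 = €10.07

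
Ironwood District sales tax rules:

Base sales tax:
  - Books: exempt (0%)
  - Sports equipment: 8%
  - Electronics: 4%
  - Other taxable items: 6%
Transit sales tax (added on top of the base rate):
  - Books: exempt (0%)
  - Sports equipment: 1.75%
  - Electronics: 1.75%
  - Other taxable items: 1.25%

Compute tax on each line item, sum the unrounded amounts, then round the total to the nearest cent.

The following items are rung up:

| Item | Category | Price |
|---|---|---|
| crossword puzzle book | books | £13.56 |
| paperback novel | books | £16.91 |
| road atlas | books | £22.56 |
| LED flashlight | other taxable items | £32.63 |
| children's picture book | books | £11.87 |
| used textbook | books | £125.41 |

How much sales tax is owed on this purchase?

£2.37

Crossword puzzle book £13.56: books → 0% + 0% transit = 0% → £0.00
Paperback novel £16.91: books → 0% + 0% transit = 0% → £0.00
Road atlas £22.56: books → 0% + 0% transit = 0% → £0.00
LED flashlight £32.63: other taxable items → 6% + 1.25% transit = 7.25% → £2.365675
Children's picture book £11.87: books → 0% + 0% transit = 0% → £0.00
Used textbook £125.41: books → 0% + 0% transit = 0% → £0.00
Unrounded tax sum = £2.365675 → £2.37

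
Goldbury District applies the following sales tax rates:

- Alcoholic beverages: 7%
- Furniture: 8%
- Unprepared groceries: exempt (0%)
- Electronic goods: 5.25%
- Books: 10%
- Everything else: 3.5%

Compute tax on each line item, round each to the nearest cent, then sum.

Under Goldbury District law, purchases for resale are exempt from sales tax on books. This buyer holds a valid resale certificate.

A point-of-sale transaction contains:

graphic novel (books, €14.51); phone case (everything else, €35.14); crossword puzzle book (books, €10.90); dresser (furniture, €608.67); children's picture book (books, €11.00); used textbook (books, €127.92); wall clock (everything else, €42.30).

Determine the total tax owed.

Graphic novel €14.51: books, buyer-exempt → 0% → €0.00
Phone case €35.14: everything else → 3.5% → €1.23
Crossword puzzle book €10.90: books, buyer-exempt → 0% → €0.00
Dresser €608.67: furniture → 8% → €48.69
Children's picture book €11.00: books, buyer-exempt → 0% → €0.00
Used textbook €127.92: books, buyer-exempt → 0% → €0.00
Wall clock €42.30: everything else → 3.5% → €1.48
Total tax = €1.23 + €48.69 + €1.48 = €51.40

€51.40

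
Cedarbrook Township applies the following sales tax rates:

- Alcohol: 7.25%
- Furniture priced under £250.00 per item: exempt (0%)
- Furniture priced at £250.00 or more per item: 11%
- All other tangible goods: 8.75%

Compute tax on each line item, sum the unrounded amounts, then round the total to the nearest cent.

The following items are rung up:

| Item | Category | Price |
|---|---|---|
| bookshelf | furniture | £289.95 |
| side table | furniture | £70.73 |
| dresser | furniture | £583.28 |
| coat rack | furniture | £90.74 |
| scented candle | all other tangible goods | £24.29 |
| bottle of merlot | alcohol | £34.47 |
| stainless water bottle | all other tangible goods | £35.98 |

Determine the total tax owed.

Bookshelf £289.95: furniture, £250.00 or more → 11% → £31.8945
Side table £70.73: furniture, under £250.00 → 0% → £0.00
Dresser £583.28: furniture, £250.00 or more → 11% → £64.1608
Coat rack £90.74: furniture, under £250.00 → 0% → £0.00
Scented candle £24.29: all other tangible goods → 8.75% → £2.125375
Bottle of merlot £34.47: alcohol → 7.25% → £2.499075
Stainless water bottle £35.98: all other tangible goods → 8.75% → £3.14825
Unrounded tax sum = £103.828 → £103.83

£103.83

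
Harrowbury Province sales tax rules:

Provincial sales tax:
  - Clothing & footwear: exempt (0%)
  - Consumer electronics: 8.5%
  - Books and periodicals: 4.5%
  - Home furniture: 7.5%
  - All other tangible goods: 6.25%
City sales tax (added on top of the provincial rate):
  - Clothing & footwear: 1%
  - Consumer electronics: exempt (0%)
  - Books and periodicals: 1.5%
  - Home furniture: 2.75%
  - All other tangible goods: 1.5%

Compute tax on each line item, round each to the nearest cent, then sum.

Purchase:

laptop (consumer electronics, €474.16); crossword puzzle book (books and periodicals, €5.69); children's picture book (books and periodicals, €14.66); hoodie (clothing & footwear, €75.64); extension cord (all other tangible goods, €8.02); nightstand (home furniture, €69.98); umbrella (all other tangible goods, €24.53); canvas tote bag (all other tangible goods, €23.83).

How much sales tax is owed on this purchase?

Laptop €474.16: consumer electronics → 8.5% + 0% city = 8.5% → €40.30
Crossword puzzle book €5.69: books and periodicals → 4.5% + 1.5% city = 6% → €0.34
Children's picture book €14.66: books and periodicals → 4.5% + 1.5% city = 6% → €0.88
Hoodie €75.64: clothing & footwear → 0% + 1% city = 1% → €0.76
Extension cord €8.02: all other tangible goods → 6.25% + 1.5% city = 7.75% → €0.62
Nightstand €69.98: home furniture → 7.5% + 2.75% city = 10.25% → €7.17
Umbrella €24.53: all other tangible goods → 6.25% + 1.5% city = 7.75% → €1.90
Canvas tote bag €23.83: all other tangible goods → 6.25% + 1.5% city = 7.75% → €1.85
Total tax = €40.30 + €0.34 + €0.88 + €0.76 + €0.62 + €7.17 + €1.90 + €1.85 = €53.82

€53.82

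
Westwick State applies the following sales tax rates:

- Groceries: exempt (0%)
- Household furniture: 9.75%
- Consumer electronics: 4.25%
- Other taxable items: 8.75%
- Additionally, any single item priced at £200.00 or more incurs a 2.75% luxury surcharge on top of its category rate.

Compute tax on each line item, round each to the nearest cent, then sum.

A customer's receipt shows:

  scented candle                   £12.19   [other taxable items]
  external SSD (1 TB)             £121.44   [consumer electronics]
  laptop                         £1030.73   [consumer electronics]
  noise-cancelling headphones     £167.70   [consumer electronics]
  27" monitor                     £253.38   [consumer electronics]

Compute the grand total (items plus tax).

Scented candle £12.19: other taxable items → 8.75% → £1.07
External SSD (1 TB) £121.44: consumer electronics → 4.25% → £5.16
Laptop £1030.73: consumer electronics → 4.25% + 2.75% surcharge = 7% → £72.15
Noise-cancelling headphones £167.70: consumer electronics → 4.25% → £7.13
27" monitor £253.38: consumer electronics → 4.25% + 2.75% surcharge = 7% → £17.74
Subtotal = £1585.44; tax = £103.25; total due = £1688.69

£1688.69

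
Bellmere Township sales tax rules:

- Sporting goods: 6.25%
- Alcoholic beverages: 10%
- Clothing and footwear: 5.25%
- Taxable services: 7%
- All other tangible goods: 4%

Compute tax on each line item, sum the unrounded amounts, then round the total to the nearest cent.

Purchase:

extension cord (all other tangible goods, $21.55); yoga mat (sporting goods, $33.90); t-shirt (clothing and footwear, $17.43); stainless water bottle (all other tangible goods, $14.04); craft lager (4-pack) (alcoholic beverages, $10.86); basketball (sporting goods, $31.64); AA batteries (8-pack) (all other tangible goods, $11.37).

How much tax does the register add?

Extension cord $21.55: all other tangible goods → 4% → $0.862
Yoga mat $33.90: sporting goods → 6.25% → $2.11875
T-shirt $17.43: clothing and footwear → 5.25% → $0.915075
Stainless water bottle $14.04: all other tangible goods → 4% → $0.5616
Craft lager (4-pack) $10.86: alcoholic beverages → 10% → $1.086
Basketball $31.64: sporting goods → 6.25% → $1.9775
AA batteries (8-pack) $11.37: all other tangible goods → 4% → $0.4548
Unrounded tax sum = $7.975725 → $7.98

$7.98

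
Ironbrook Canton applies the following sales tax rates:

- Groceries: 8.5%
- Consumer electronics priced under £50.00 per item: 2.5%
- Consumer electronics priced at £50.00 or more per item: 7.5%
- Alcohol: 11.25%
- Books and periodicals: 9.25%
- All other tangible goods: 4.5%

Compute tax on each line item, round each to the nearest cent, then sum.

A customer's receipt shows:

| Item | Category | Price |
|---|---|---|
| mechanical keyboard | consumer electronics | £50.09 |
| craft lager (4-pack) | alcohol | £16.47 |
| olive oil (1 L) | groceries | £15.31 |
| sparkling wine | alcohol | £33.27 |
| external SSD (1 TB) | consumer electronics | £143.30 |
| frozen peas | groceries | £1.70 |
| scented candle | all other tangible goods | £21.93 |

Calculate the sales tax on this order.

Mechanical keyboard £50.09: consumer electronics, £50.00 or more → 7.5% → £3.76
Craft lager (4-pack) £16.47: alcohol → 11.25% → £1.85
Olive oil (1 L) £15.31: groceries → 8.5% → £1.30
Sparkling wine £33.27: alcohol → 11.25% → £3.74
External SSD (1 TB) £143.30: consumer electronics, £50.00 or more → 7.5% → £10.75
Frozen peas £1.70: groceries → 8.5% → £0.14
Scented candle £21.93: all other tangible goods → 4.5% → £0.99
Total tax = £3.76 + £1.85 + £1.30 + £3.74 + £10.75 + £0.14 + £0.99 = £22.53

£22.53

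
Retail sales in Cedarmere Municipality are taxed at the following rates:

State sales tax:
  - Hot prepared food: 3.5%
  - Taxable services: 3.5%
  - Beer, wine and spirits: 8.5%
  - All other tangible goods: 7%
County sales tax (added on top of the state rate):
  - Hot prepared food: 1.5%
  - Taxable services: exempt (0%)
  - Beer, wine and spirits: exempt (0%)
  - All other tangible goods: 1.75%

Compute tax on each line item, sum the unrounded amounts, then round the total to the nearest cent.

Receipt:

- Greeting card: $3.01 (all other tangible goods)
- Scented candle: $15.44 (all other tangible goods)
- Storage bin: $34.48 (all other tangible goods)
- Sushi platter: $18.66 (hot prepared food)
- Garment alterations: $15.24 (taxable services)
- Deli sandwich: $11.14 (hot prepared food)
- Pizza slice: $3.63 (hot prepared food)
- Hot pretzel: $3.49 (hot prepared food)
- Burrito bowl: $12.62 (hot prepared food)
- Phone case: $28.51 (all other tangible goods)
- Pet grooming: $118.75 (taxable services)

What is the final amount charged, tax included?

$279.26

Greeting card $3.01: all other tangible goods → 7% + 1.75% county = 8.75% → $0.263375
Scented candle $15.44: all other tangible goods → 7% + 1.75% county = 8.75% → $1.351
Storage bin $34.48: all other tangible goods → 7% + 1.75% county = 8.75% → $3.017
Sushi platter $18.66: hot prepared food → 3.5% + 1.5% county = 5% → $0.933
Garment alterations $15.24: taxable services → 3.5% + 0% county = 3.5% → $0.5334
Deli sandwich $11.14: hot prepared food → 3.5% + 1.5% county = 5% → $0.557
Pizza slice $3.63: hot prepared food → 3.5% + 1.5% county = 5% → $0.1815
Hot pretzel $3.49: hot prepared food → 3.5% + 1.5% county = 5% → $0.1745
Burrito bowl $12.62: hot prepared food → 3.5% + 1.5% county = 5% → $0.631
Phone case $28.51: all other tangible goods → 7% + 1.75% county = 8.75% → $2.494625
Pet grooming $118.75: taxable services → 3.5% + 0% county = 3.5% → $4.15625
Subtotal = $264.97; unrounded tax = $14.29265 → $14.29; total due = $279.26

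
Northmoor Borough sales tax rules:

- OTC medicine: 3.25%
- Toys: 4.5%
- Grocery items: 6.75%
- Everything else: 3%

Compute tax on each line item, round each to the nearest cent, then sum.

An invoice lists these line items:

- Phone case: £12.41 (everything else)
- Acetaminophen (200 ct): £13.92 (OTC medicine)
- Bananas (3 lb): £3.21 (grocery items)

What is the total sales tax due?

Phone case £12.41: everything else → 3% → £0.37
Acetaminophen (200 ct) £13.92: OTC medicine → 3.25% → £0.45
Bananas (3 lb) £3.21: grocery items → 6.75% → £0.22
Total tax = £0.37 + £0.45 + £0.22 = £1.04

£1.04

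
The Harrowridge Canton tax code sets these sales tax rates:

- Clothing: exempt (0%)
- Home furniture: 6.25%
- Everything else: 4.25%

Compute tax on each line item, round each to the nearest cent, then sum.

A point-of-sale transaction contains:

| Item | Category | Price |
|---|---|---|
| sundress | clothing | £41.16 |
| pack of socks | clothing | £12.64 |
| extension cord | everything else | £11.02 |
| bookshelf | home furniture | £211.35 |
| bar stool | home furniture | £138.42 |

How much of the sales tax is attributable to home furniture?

Bookshelf £211.35: home furniture → 6.25% → £13.21
Bar stool £138.42: home furniture → 6.25% → £8.65
Tax on home furniture = £13.21 + £8.65 = £21.86

£21.86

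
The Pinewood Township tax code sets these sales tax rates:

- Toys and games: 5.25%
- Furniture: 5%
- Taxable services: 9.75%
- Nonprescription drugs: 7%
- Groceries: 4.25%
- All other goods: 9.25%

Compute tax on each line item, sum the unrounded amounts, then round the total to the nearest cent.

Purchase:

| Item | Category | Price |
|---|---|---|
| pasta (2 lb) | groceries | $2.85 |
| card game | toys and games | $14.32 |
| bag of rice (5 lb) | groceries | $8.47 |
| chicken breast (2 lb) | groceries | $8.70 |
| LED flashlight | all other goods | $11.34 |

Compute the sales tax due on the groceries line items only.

$0.85

Pasta (2 lb) $2.85: groceries → 4.25% → $0.121125
Bag of rice (5 lb) $8.47: groceries → 4.25% → $0.359975
Chicken breast (2 lb) $8.70: groceries → 4.25% → $0.36975
Tax on groceries: unrounded sum = $0.85085 → $0.85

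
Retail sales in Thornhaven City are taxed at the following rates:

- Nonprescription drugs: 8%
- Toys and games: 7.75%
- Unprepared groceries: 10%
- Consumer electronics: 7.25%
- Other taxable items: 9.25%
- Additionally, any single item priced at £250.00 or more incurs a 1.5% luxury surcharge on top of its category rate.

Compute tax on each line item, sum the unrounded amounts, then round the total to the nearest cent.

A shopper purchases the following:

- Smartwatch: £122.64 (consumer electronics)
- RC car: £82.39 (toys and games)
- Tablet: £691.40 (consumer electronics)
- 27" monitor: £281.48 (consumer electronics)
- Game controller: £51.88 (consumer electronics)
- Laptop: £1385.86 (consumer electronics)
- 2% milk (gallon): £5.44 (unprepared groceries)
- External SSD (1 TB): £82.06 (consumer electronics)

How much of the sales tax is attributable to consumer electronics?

Smartwatch £122.64: consumer electronics → 7.25% → £8.8914
Tablet £691.40: consumer electronics → 7.25% + 1.5% surcharge = 8.75% → £60.4975
27" monitor £281.48: consumer electronics → 7.25% + 1.5% surcharge = 8.75% → £24.6295
Game controller £51.88: consumer electronics → 7.25% → £3.7613
Laptop £1385.86: consumer electronics → 7.25% + 1.5% surcharge = 8.75% → £121.26275
External SSD (1 TB) £82.06: consumer electronics → 7.25% → £5.94935
Tax on consumer electronics: unrounded sum = £224.9918 → £224.99

£224.99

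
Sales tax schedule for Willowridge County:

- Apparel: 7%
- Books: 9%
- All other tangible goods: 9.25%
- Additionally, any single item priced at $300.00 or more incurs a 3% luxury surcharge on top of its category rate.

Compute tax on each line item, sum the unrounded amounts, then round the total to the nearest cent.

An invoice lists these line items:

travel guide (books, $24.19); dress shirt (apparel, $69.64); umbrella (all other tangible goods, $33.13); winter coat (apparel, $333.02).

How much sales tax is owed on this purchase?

$43.42

Travel guide $24.19: books → 9% → $2.1771
Dress shirt $69.64: apparel → 7% → $4.8748
Umbrella $33.13: all other tangible goods → 9.25% → $3.064525
Winter coat $333.02: apparel → 7% + 3% surcharge = 10% → $33.302
Unrounded tax sum = $43.418425 → $43.42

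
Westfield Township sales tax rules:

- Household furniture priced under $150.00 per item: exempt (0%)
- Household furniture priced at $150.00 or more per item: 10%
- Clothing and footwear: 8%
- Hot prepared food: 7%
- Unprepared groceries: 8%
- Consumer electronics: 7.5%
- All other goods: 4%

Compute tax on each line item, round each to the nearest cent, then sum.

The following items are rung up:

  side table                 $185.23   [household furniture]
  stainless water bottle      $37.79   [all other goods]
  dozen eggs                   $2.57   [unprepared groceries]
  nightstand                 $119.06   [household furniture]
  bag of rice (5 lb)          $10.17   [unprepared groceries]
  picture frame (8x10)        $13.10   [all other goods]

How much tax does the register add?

$21.57

Side table $185.23: household furniture, $150.00 or more → 10% → $18.52
Stainless water bottle $37.79: all other goods → 4% → $1.51
Dozen eggs $2.57: unprepared groceries → 8% → $0.21
Nightstand $119.06: household furniture, under $150.00 → 0% → $0.00
Bag of rice (5 lb) $10.17: unprepared groceries → 8% → $0.81
Picture frame (8x10) $13.10: all other goods → 4% → $0.52
Total tax = $18.52 + $1.51 + $0.21 + $0.81 + $0.52 = $21.57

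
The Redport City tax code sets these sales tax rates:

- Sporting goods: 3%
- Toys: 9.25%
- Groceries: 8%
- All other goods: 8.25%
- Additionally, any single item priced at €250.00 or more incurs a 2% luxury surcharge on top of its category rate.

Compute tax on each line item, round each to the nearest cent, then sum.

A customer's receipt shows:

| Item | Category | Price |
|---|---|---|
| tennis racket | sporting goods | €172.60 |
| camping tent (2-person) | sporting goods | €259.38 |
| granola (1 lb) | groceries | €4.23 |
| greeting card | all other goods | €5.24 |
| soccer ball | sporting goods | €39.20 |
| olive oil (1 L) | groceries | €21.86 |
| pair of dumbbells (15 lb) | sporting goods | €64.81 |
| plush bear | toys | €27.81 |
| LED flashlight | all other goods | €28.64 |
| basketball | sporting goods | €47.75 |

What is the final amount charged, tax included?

€701.67

Tennis racket €172.60: sporting goods → 3% → €5.18
Camping tent (2-person) €259.38: sporting goods → 3% + 2% surcharge = 5% → €12.97
Granola (1 lb) €4.23: groceries → 8% → €0.34
Greeting card €5.24: all other goods → 8.25% → €0.43
Soccer ball €39.20: sporting goods → 3% → €1.18
Olive oil (1 L) €21.86: groceries → 8% → €1.75
Pair of dumbbells (15 lb) €64.81: sporting goods → 3% → €1.94
Plush bear €27.81: toys → 9.25% → €2.57
LED flashlight €28.64: all other goods → 8.25% → €2.36
Basketball €47.75: sporting goods → 3% → €1.43
Subtotal = €671.52; tax = €30.15; total due = €701.67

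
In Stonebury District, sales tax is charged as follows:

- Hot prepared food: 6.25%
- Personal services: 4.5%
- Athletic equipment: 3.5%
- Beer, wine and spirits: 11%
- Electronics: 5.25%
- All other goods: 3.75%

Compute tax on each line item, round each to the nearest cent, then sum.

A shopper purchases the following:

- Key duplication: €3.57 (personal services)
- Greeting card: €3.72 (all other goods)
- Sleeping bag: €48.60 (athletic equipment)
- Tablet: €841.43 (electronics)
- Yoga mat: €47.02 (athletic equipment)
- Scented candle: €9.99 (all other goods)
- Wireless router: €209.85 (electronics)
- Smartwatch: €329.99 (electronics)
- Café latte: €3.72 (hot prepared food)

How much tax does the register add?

Key duplication €3.57: personal services → 4.5% → €0.16
Greeting card €3.72: all other goods → 3.75% → €0.14
Sleeping bag €48.60: athletic equipment → 3.5% → €1.70
Tablet €841.43: electronics → 5.25% → €44.18
Yoga mat €47.02: athletic equipment → 3.5% → €1.65
Scented candle €9.99: all other goods → 3.75% → €0.37
Wireless router €209.85: electronics → 5.25% → €11.02
Smartwatch €329.99: electronics → 5.25% → €17.32
Café latte €3.72: hot prepared food → 6.25% → €0.23
Total tax = €0.16 + €0.14 + €1.70 + €44.18 + €1.65 + €0.37 + €11.02 + €17.32 + €0.23 = €76.77

€76.77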